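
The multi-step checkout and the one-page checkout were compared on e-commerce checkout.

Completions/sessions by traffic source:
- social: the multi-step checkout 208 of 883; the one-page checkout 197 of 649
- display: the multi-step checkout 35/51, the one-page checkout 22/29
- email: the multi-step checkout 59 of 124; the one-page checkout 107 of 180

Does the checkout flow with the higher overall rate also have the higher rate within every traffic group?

Social: the multi-step checkout 208/883 = 23.6%, the one-page checkout 197/649 = 30.4% → the one-page checkout
Display: the multi-step checkout 35/51 = 68.6%, the one-page checkout 22/29 = 75.9% → the one-page checkout
Email: the multi-step checkout 59/124 = 47.6%, the one-page checkout 107/180 = 59.4% → the one-page checkout
Overall: the multi-step checkout 302/1058 = 28.5%, the one-page checkout 326/858 = 38.0% → the one-page checkout
The one-page checkout wins overall and in every traffic group — no reversal.

Yes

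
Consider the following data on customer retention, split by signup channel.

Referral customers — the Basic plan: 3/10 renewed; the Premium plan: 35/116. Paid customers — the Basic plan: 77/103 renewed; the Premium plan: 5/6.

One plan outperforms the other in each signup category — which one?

the Premium plan

Referral: the Basic plan 3/10 = 30.0%, the Premium plan 35/116 = 30.2% → the Premium plan
Paid: the Basic plan 77/103 = 74.8%, the Premium plan 5/6 = 83.3% → the Premium plan
The Premium plan has the higher rate in both groups.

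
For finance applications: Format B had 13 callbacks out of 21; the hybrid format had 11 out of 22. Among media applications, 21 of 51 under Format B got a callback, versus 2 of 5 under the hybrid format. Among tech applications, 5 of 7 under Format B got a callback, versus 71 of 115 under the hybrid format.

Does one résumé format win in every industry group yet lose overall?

Yes

Finance: Format B 13/21 = 61.9%, the hybrid format 11/22 = 50.0% → Format B
Media: Format B 21/51 = 41.2%, the hybrid format 2/5 = 40.0% → Format B
Tech: Format B 5/7 = 71.4%, the hybrid format 71/115 = 61.7% → Format B
Overall: Format B 39/79 = 49.4%, the hybrid format 84/142 = 59.2% → the hybrid format
Format B wins each industry group but the hybrid format wins overall — the comparison reverses. Format B's applications skew toward media, which has a lower base rate.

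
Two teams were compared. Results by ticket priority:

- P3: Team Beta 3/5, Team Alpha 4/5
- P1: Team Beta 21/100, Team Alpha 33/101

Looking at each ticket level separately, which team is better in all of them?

Team Alpha

P3: Team Beta 3/5 = 60.0%, Team Alpha 4/5 = 80.0% → Team Alpha
P1: Team Beta 21/100 = 21.0%, Team Alpha 33/101 = 32.7% → Team Alpha
Team Alpha has the higher rate in both groups.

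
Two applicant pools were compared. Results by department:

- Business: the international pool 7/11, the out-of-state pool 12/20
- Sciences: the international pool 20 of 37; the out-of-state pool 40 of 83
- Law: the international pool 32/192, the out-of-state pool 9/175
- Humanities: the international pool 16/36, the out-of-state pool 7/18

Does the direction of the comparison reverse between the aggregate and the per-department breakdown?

Business: the international pool 7/11 = 63.6%, the out-of-state pool 12/20 = 60.0% → the international pool
Sciences: the international pool 20/37 = 54.1%, the out-of-state pool 40/83 = 48.2% → the international pool
Law: the international pool 32/192 = 16.7%, the out-of-state pool 9/175 = 5.1% → the international pool
Humanities: the international pool 16/36 = 44.4%, the out-of-state pool 7/18 = 38.9% → the international pool
Overall: the international pool 75/276 = 27.2%, the out-of-state pool 68/296 = 23.0% → the international pool
The international pool wins overall and in every department group — no reversal.

No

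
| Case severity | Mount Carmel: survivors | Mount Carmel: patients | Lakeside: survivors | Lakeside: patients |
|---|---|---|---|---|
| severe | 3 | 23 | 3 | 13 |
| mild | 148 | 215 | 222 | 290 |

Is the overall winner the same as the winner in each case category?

Yes

Severe: Mount Carmel 3/23 = 13.0%, Lakeside 3/13 = 23.1% → Lakeside
Mild: Mount Carmel 148/215 = 68.8%, Lakeside 222/290 = 76.6% → Lakeside
Overall: Mount Carmel 151/238 = 63.4%, Lakeside 225/303 = 74.3% → Lakeside
Lakeside wins overall and in every case group — no reversal.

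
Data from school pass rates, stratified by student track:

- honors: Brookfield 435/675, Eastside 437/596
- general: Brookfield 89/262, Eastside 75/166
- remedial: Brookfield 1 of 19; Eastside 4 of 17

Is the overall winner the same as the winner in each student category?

Yes

Honors: Brookfield 435/675 = 64.4%, Eastside 437/596 = 73.3% → Eastside
General: Brookfield 89/262 = 34.0%, Eastside 75/166 = 45.2% → Eastside
Remedial: Brookfield 1/19 = 5.3%, Eastside 4/17 = 23.5% → Eastside
Overall: Brookfield 525/956 = 54.9%, Eastside 516/779 = 66.2% → Eastside
Eastside wins overall and in every student group — no reversal.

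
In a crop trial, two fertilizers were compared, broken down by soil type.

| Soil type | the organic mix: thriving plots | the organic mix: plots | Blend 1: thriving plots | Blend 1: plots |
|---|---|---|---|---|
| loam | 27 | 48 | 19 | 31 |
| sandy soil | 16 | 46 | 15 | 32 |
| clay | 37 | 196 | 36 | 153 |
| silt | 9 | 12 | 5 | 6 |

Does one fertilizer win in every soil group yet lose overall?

Loam: the organic mix 27/48 = 56.2%, Blend 1 19/31 = 61.3% → Blend 1
Sandy soil: the organic mix 16/46 = 34.8%, Blend 1 15/32 = 46.9% → Blend 1
Clay: the organic mix 37/196 = 18.9%, Blend 1 36/153 = 23.5% → Blend 1
Silt: the organic mix 9/12 = 75.0%, Blend 1 5/6 = 83.3% → Blend 1
Overall: the organic mix 89/302 = 29.5%, Blend 1 75/222 = 33.8% → Blend 1
Blend 1 wins overall and in every soil group — no reversal.

No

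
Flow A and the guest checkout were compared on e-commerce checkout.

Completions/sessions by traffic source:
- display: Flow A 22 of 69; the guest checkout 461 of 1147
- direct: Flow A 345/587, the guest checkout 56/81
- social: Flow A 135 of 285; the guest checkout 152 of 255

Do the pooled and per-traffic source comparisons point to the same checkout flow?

Display: Flow A 22/69 = 31.9%, the guest checkout 461/1147 = 40.2% → the guest checkout
Direct: Flow A 345/587 = 58.8%, the guest checkout 56/81 = 69.1% → the guest checkout
Social: Flow A 135/285 = 47.4%, the guest checkout 152/255 = 59.6% → the guest checkout
Overall: Flow A 502/941 = 53.3%, the guest checkout 669/1483 = 45.1% → Flow A
The guest checkout wins each traffic group but Flow A wins overall — the comparison reverses. The guest checkout's sessions skew toward display, which has a lower base rate.

No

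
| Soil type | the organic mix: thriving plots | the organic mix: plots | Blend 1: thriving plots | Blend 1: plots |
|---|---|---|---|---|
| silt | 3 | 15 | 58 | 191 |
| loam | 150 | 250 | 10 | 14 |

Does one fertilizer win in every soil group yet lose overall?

Silt: the organic mix 3/15 = 20.0%, Blend 1 58/191 = 30.4% → Blend 1
Loam: the organic mix 150/250 = 60.0%, Blend 1 10/14 = 71.4% → Blend 1
Overall: the organic mix 153/265 = 57.7%, Blend 1 68/205 = 33.2% → the organic mix
Blend 1 wins each soil group but the organic mix wins overall — the comparison reverses. Blend 1's plots skew toward silt, which has a lower base rate.

Yes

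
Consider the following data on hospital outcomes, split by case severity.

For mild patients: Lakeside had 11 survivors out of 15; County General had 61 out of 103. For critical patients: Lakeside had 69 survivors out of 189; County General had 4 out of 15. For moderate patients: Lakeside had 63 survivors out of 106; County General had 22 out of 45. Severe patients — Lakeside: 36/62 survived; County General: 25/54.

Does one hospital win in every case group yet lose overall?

Yes

Mild: Lakeside 11/15 = 73.3%, County General 61/103 = 59.2% → Lakeside
Critical: Lakeside 69/189 = 36.5%, County General 4/15 = 26.7% → Lakeside
Moderate: Lakeside 63/106 = 59.4%, County General 22/45 = 48.9% → Lakeside
Severe: Lakeside 36/62 = 58.1%, County General 25/54 = 46.3% → Lakeside
Overall: Lakeside 179/372 = 48.1%, County General 112/217 = 51.6% → County General
Lakeside wins each case group but County General wins overall — the comparison reverses. Lakeside's patients skew toward critical, which has a lower base rate.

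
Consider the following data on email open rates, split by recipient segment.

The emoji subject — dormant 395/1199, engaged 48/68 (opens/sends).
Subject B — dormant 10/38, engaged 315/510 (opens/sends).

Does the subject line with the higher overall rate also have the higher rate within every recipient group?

No

Dormant: the emoji subject 395/1199 = 32.9%, Subject B 10/38 = 26.3% → the emoji subject
Engaged: the emoji subject 48/68 = 70.6%, Subject B 315/510 = 61.8% → the emoji subject
Overall: the emoji subject 443/1267 = 35.0%, Subject B 325/548 = 59.3% → Subject B
The emoji subject wins each recipient group but Subject B wins overall — the comparison reverses. The emoji subject's sends skew toward dormant, which has a lower base rate.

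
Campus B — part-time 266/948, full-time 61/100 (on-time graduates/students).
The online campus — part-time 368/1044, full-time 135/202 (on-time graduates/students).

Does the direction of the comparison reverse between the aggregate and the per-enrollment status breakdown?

Part-time: Campus B 266/948 = 28.1%, the online campus 368/1044 = 35.2% → the online campus
Full-time: Campus B 61/100 = 61.0%, the online campus 135/202 = 66.8% → the online campus
Overall: Campus B 327/1048 = 31.2%, the online campus 503/1246 = 40.4% → the online campus
The online campus wins overall and in every enrollment group — no reversal.

No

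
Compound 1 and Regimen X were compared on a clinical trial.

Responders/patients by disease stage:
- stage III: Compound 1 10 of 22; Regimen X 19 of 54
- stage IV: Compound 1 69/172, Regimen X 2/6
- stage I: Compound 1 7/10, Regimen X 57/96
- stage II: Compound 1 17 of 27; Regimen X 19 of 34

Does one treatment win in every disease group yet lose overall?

Stage III: Compound 1 10/22 = 45.5%, Regimen X 19/54 = 35.2% → Compound 1
Stage IV: Compound 1 69/172 = 40.1%, Regimen X 2/6 = 33.3% → Compound 1
Stage I: Compound 1 7/10 = 70.0%, Regimen X 57/96 = 59.4% → Compound 1
Stage II: Compound 1 17/27 = 63.0%, Regimen X 19/34 = 55.9% → Compound 1
Overall: Compound 1 103/231 = 44.6%, Regimen X 97/190 = 51.1% → Regimen X
Compound 1 wins each disease group but Regimen X wins overall — the comparison reverses. Compound 1's patients skew toward stage IV, which has a lower base rate.

Yes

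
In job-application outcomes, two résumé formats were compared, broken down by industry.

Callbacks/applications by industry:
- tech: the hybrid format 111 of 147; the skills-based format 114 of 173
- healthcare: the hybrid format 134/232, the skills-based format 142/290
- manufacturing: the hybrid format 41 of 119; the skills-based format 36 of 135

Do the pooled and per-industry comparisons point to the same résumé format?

Yes

Tech: the hybrid format 111/147 = 75.5%, the skills-based format 114/173 = 65.9% → the hybrid format
Healthcare: the hybrid format 134/232 = 57.8%, the skills-based format 142/290 = 49.0% → the hybrid format
Manufacturing: the hybrid format 41/119 = 34.5%, the skills-based format 36/135 = 26.7% → the hybrid format
Overall: the hybrid format 286/498 = 57.4%, the skills-based format 292/598 = 48.8% → the hybrid format
The hybrid format wins overall and in every industry group — no reversal.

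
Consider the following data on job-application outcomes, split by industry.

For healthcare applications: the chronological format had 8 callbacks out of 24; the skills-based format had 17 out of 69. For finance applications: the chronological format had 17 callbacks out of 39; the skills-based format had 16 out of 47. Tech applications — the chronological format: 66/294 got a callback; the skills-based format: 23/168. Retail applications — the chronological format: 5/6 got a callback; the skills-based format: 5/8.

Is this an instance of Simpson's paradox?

Healthcare: the chronological format 8/24 = 33.3%, the skills-based format 17/69 = 24.6% → the chronological format
Finance: the chronological format 17/39 = 43.6%, the skills-based format 16/47 = 34.0% → the chronological format
Tech: the chronological format 66/294 = 22.4%, the skills-based format 23/168 = 13.7% → the chronological format
Retail: the chronological format 5/6 = 83.3%, the skills-based format 5/8 = 62.5% → the chronological format
Overall: the chronological format 96/363 = 26.4%, the skills-based format 61/292 = 20.9% → the chronological format
The chronological format wins overall and in every industry group — no reversal.

No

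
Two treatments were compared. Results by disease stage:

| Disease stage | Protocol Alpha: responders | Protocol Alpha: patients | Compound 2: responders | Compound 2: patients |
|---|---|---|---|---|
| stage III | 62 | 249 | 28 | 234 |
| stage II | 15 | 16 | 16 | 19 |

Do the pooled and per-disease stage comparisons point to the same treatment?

Stage III: Protocol Alpha 62/249 = 24.9%, Compound 2 28/234 = 12.0% → Protocol Alpha
Stage II: Protocol Alpha 15/16 = 93.8%, Compound 2 16/19 = 84.2% → Protocol Alpha
Overall: Protocol Alpha 77/265 = 29.1%, Compound 2 44/253 = 17.4% → Protocol Alpha
Protocol Alpha wins overall and in every disease group — no reversal.

Yes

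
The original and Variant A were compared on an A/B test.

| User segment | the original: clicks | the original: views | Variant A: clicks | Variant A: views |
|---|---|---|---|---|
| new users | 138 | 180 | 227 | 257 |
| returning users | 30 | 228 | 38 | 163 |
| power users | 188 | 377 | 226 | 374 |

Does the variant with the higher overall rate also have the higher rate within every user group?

New users: the original 138/180 = 76.7%, Variant A 227/257 = 88.3% → Variant A
Returning users: the original 30/228 = 13.2%, Variant A 38/163 = 23.3% → Variant A
Power users: the original 188/377 = 49.9%, Variant A 226/374 = 60.4% → Variant A
Overall: the original 356/785 = 45.4%, Variant A 491/794 = 61.8% → Variant A
Variant A wins overall and in every user group — no reversal.

Yes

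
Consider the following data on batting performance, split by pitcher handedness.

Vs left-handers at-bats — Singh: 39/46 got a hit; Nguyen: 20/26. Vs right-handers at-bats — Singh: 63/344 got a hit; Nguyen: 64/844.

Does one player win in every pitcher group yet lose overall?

Vs left-handers: Singh 39/46 = 84.8%, Nguyen 20/26 = 76.9% → Singh
Vs right-handers: Singh 63/344 = 18.3%, Nguyen 64/844 = 7.6% → Singh
Overall: Singh 102/390 = 26.2%, Nguyen 84/870 = 9.7% → Singh
Singh wins overall and in every pitcher group — no reversal.

No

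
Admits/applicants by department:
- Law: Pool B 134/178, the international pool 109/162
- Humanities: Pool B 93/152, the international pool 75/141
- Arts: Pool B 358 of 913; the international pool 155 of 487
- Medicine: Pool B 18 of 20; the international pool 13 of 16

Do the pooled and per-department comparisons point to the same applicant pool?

Yes

Law: Pool B 134/178 = 75.3%, the international pool 109/162 = 67.3% → Pool B
Humanities: Pool B 93/152 = 61.2%, the international pool 75/141 = 53.2% → Pool B
Arts: Pool B 358/913 = 39.2%, the international pool 155/487 = 31.8% → Pool B
Medicine: Pool B 18/20 = 90.0%, the international pool 13/16 = 81.2% → Pool B
Overall: Pool B 603/1263 = 47.7%, the international pool 352/806 = 43.7% → Pool B
Pool B wins overall and in every department group — no reversal.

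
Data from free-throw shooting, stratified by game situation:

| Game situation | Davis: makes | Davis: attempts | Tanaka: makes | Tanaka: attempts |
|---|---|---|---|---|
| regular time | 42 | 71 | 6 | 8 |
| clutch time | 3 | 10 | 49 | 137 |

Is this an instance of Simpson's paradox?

Yes

Regular time: Davis 42/71 = 59.2%, Tanaka 6/8 = 75.0% → Tanaka
Clutch time: Davis 3/10 = 30.0%, Tanaka 49/137 = 35.8% → Tanaka
Overall: Davis 45/81 = 55.6%, Tanaka 55/145 = 37.9% → Davis
Tanaka wins each game group but Davis wins overall — the comparison reverses. Tanaka's attempts skew toward clutch time, which has a lower base rate.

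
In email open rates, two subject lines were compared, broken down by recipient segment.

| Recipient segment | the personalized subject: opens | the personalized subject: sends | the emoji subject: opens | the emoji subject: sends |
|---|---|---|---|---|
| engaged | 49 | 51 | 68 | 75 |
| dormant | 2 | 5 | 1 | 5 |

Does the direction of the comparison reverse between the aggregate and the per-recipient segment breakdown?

Engaged: the personalized subject 49/51 = 96.1%, the emoji subject 68/75 = 90.7% → the personalized subject
Dormant: the personalized subject 2/5 = 40.0%, the emoji subject 1/5 = 20.0% → the personalized subject
Overall: the personalized subject 51/56 = 91.1%, the emoji subject 69/80 = 86.2% → the personalized subject
The personalized subject wins overall and in every recipient group — no reversal.

No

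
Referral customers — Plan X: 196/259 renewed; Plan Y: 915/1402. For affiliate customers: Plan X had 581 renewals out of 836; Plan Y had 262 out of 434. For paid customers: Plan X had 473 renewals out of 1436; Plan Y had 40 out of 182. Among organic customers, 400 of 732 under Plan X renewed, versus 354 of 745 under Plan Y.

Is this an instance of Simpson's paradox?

Referral: Plan X 196/259 = 75.7%, Plan Y 915/1402 = 65.3% → Plan X
Affiliate: Plan X 581/836 = 69.5%, Plan Y 262/434 = 60.4% → Plan X
Paid: Plan X 473/1436 = 32.9%, Plan Y 40/182 = 22.0% → Plan X
Organic: Plan X 400/732 = 54.6%, Plan Y 354/745 = 47.5% → Plan X
Overall: Plan X 1650/3263 = 50.6%, Plan Y 1571/2763 = 56.9% → Plan Y
Plan X wins each signup group but Plan Y wins overall — the comparison reverses. Plan X's customers skew toward paid, which has a lower base rate.

Yes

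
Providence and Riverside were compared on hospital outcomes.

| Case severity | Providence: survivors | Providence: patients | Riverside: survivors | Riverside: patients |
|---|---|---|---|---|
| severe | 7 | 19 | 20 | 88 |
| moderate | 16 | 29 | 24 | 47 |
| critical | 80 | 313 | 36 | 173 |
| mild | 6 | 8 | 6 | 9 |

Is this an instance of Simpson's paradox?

No

Severe: Providence 7/19 = 36.8%, Riverside 20/88 = 22.7% → Providence
Moderate: Providence 16/29 = 55.2%, Riverside 24/47 = 51.1% → Providence
Critical: Providence 80/313 = 25.6%, Riverside 36/173 = 20.8% → Providence
Mild: Providence 6/8 = 75.0%, Riverside 6/9 = 66.7% → Providence
Overall: Providence 109/369 = 29.5%, Riverside 86/317 = 27.1% → Providence
Providence wins overall and in every case group — no reversal.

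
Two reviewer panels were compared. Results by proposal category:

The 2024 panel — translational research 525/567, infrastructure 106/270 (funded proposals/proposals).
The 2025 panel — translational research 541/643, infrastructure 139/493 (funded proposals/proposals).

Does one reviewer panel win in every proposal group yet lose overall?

Translational research: the 2024 panel 525/567 = 92.6%, the 2025 panel 541/643 = 84.1% → the 2024 panel
Infrastructure: the 2024 panel 106/270 = 39.3%, the 2025 panel 139/493 = 28.2% → the 2024 panel
Overall: the 2024 panel 631/837 = 75.4%, the 2025 panel 680/1136 = 59.9% → the 2024 panel
The 2024 panel wins overall and in every proposal group — no reversal.

No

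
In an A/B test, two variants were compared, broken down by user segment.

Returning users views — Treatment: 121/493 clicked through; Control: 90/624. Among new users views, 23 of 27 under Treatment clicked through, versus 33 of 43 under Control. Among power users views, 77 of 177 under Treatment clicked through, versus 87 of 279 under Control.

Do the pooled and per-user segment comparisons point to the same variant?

Yes

Returning users: Treatment 121/493 = 24.5%, Control 90/624 = 14.4% → Treatment
New users: Treatment 23/27 = 85.2%, Control 33/43 = 76.7% → Treatment
Power users: Treatment 77/177 = 43.5%, Control 87/279 = 31.2% → Treatment
Overall: Treatment 221/697 = 31.7%, Control 210/946 = 22.2% → Treatment
Treatment wins overall and in every user group — no reversal.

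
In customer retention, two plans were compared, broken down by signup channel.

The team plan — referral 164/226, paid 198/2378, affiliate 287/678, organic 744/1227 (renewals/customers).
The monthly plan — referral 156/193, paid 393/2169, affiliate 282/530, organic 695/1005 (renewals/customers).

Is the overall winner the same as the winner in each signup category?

Referral: the team plan 164/226 = 72.6%, the monthly plan 156/193 = 80.8% → the monthly plan
Paid: the team plan 198/2378 = 8.3%, the monthly plan 393/2169 = 18.1% → the monthly plan
Affiliate: the team plan 287/678 = 42.3%, the monthly plan 282/530 = 53.2% → the monthly plan
Organic: the team plan 744/1227 = 60.6%, the monthly plan 695/1005 = 69.2% → the monthly plan
Overall: the team plan 1393/4509 = 30.9%, the monthly plan 1526/3897 = 39.2% → the monthly plan
The monthly plan wins overall and in every signup group — no reversal.

Yes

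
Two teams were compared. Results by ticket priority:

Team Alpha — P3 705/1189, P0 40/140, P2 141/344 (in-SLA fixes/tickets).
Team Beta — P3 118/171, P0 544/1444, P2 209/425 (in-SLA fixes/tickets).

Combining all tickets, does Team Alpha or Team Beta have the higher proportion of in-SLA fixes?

P3: Team Alpha 705/1189 = 59.3%, Team Beta 118/171 = 69.0% → Team Beta
P0: Team Alpha 40/140 = 28.6%, Team Beta 544/1444 = 37.7% → Team Beta
P2: Team Alpha 141/344 = 41.0%, Team Beta 209/425 = 49.2% → Team Beta
Overall: Team Alpha 886/1673 = 53.0%, Team Beta 871/2040 = 42.7% → Team Alpha
(Team Beta wins every ticket group but Team Alpha wins overall — Team Beta's tickets skew toward the low-rate P0 group.)

Team Alpha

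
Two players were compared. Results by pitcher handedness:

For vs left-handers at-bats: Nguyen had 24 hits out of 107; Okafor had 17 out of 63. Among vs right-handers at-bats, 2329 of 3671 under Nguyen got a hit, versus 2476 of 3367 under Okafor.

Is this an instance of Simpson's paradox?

Vs left-handers: Nguyen 24/107 = 22.4%, Okafor 17/63 = 27.0% → Okafor
Vs right-handers: Nguyen 2329/3671 = 63.4%, Okafor 2476/3367 = 73.5% → Okafor
Overall: Nguyen 2353/3778 = 62.3%, Okafor 2493/3430 = 72.7% → Okafor
Okafor wins overall and in every pitcher group — no reversal.

No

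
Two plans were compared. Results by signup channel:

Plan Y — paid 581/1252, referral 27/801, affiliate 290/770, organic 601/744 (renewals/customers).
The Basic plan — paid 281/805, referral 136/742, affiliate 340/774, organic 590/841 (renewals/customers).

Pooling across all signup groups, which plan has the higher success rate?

Paid: Plan Y 581/1252 = 46.4%, the Basic plan 281/805 = 34.9% → Plan Y
Referral: Plan Y 27/801 = 3.4%, the Basic plan 136/742 = 18.3% → the Basic plan
Affiliate: Plan Y 290/770 = 37.7%, the Basic plan 340/774 = 43.9% → the Basic plan
Organic: Plan Y 601/744 = 80.8%, the Basic plan 590/841 = 70.2% → Plan Y
Overall: Plan Y 1499/3567 = 42.0%, the Basic plan 1347/3162 = 42.6% → the Basic plan
(Neither sweeps every signup group, but the Basic plan has the higher pooled rate.)

the Basic plan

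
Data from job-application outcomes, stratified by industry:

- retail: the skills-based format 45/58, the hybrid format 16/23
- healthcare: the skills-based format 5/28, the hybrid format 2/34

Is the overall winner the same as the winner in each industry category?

Retail: the skills-based format 45/58 = 77.6%, the hybrid format 16/23 = 69.6% → the skills-based format
Healthcare: the skills-based format 5/28 = 17.9%, the hybrid format 2/34 = 5.9% → the skills-based format
Overall: the skills-based format 50/86 = 58.1%, the hybrid format 18/57 = 31.6% → the skills-based format
The skills-based format wins overall and in every industry group — no reversal.

Yes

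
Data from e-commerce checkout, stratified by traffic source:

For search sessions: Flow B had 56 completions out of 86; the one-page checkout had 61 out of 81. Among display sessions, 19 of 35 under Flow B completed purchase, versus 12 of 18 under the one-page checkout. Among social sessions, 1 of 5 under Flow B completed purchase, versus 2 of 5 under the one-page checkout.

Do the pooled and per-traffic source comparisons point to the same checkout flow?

Search: Flow B 56/86 = 65.1%, the one-page checkout 61/81 = 75.3% → the one-page checkout
Display: Flow B 19/35 = 54.3%, the one-page checkout 12/18 = 66.7% → the one-page checkout
Social: Flow B 1/5 = 20.0%, the one-page checkout 2/5 = 40.0% → the one-page checkout
Overall: Flow B 76/126 = 60.3%, the one-page checkout 75/104 = 72.1% → the one-page checkout
The one-page checkout wins overall and in every traffic group — no reversal.

Yes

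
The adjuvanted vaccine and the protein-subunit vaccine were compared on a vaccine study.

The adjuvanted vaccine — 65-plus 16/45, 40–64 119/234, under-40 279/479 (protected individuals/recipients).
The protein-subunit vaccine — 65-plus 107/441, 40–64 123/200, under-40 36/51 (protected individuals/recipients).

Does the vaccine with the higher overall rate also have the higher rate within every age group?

65-plus: the adjuvanted vaccine 16/45 = 35.6%, the protein-subunit vaccine 107/441 = 24.3% → the adjuvanted vaccine
40–64: the adjuvanted vaccine 119/234 = 50.9%, the protein-subunit vaccine 123/200 = 61.5% → the protein-subunit vaccine
Under-40: the adjuvanted vaccine 279/479 = 58.2%, the protein-subunit vaccine 36/51 = 70.6% → the protein-subunit vaccine
Overall: the adjuvanted vaccine 414/758 = 54.6%, the protein-subunit vaccine 266/692 = 38.4% → the adjuvanted vaccine
Neither sweeps: the adjuvanted vaccine wins 1 of 3 groups, the protein-subunit vaccine wins 2. The adjuvanted vaccine wins overall but not every group — no Simpson reversal.

No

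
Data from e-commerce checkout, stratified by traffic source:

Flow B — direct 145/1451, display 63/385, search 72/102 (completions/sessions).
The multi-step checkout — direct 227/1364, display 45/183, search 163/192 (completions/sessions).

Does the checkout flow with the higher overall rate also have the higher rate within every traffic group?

Yes

Direct: Flow B 145/1451 = 10.0%, the multi-step checkout 227/1364 = 16.6% → the multi-step checkout
Display: Flow B 63/385 = 16.4%, the multi-step checkout 45/183 = 24.6% → the multi-step checkout
Search: Flow B 72/102 = 70.6%, the multi-step checkout 163/192 = 84.9% → the multi-step checkout
Overall: Flow B 280/1938 = 14.4%, the multi-step checkout 435/1739 = 25.0% → the multi-step checkout
The multi-step checkout wins overall and in every traffic group — no reversal.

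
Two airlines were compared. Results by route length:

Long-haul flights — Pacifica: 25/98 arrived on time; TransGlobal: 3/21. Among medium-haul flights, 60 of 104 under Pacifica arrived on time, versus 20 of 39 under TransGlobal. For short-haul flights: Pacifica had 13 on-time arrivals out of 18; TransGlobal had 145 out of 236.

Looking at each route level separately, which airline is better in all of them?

Long-haul: Pacifica 25/98 = 25.5%, TransGlobal 3/21 = 14.3% → Pacifica
Medium-haul: Pacifica 60/104 = 57.7%, TransGlobal 20/39 = 51.3% → Pacifica
Short-haul: Pacifica 13/18 = 72.2%, TransGlobal 145/236 = 61.4% → Pacifica
Pacifica has the higher rate in all 3 groups.

Pacifica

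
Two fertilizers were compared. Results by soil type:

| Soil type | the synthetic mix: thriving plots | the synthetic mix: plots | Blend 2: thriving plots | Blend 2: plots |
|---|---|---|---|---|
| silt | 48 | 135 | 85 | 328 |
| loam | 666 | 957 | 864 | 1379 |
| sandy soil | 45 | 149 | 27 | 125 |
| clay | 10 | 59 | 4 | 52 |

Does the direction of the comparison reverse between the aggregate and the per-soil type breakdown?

No

Silt: the synthetic mix 48/135 = 35.6%, Blend 2 85/328 = 25.9% → the synthetic mix
Loam: the synthetic mix 666/957 = 69.6%, Blend 2 864/1379 = 62.7% → the synthetic mix
Sandy soil: the synthetic mix 45/149 = 30.2%, Blend 2 27/125 = 21.6% → the synthetic mix
Clay: the synthetic mix 10/59 = 16.9%, Blend 2 4/52 = 7.7% → the synthetic mix
Overall: the synthetic mix 769/1300 = 59.2%, Blend 2 980/1884 = 52.0% → the synthetic mix
The synthetic mix wins overall and in every soil group — no reversal.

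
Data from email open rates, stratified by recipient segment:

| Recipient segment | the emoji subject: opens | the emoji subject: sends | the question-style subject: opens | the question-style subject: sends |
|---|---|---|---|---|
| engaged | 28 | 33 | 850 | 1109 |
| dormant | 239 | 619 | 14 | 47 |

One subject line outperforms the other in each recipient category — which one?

the emoji subject

Engaged: the emoji subject 28/33 = 84.8%, the question-style subject 850/1109 = 76.6% → the emoji subject
Dormant: the emoji subject 239/619 = 38.6%, the question-style subject 14/47 = 29.8% → the emoji subject
The emoji subject has the higher rate in both groups.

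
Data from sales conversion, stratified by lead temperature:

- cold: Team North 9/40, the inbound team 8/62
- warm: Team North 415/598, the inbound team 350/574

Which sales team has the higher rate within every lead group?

Cold: Team North 9/40 = 22.5%, the inbound team 8/62 = 12.9% → Team North
Warm: Team North 415/598 = 69.4%, the inbound team 350/574 = 61.0% → Team North
Team North has the higher rate in both groups.

Team North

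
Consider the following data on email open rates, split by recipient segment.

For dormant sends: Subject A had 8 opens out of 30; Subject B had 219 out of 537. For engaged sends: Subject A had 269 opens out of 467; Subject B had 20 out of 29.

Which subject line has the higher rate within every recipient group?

Dormant: Subject A 8/30 = 26.7%, Subject B 219/537 = 40.8% → Subject B
Engaged: Subject A 269/467 = 57.6%, Subject B 20/29 = 69.0% → Subject B
Subject B has the higher rate in both groups.

Subject B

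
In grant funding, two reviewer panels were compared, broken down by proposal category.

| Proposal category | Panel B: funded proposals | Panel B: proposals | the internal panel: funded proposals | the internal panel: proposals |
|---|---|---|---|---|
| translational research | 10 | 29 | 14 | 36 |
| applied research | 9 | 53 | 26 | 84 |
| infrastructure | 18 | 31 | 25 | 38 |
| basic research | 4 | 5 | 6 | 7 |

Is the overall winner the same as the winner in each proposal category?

Yes

Translational research: Panel B 10/29 = 34.5%, the internal panel 14/36 = 38.9% → the internal panel
Applied research: Panel B 9/53 = 17.0%, the internal panel 26/84 = 31.0% → the internal panel
Infrastructure: Panel B 18/31 = 58.1%, the internal panel 25/38 = 65.8% → the internal panel
Basic research: Panel B 4/5 = 80.0%, the internal panel 6/7 = 85.7% → the internal panel
Overall: Panel B 41/118 = 34.7%, the internal panel 71/165 = 43.0% → the internal panel
The internal panel wins overall and in every proposal group — no reversal.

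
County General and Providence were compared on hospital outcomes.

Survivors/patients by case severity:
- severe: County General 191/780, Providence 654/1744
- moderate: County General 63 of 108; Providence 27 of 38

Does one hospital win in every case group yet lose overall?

No

Severe: County General 191/780 = 24.5%, Providence 654/1744 = 37.5% → Providence
Moderate: County General 63/108 = 58.3%, Providence 27/38 = 71.1% → Providence
Overall: County General 254/888 = 28.6%, Providence 681/1782 = 38.2% → Providence
Providence wins overall and in every case group — no reversal.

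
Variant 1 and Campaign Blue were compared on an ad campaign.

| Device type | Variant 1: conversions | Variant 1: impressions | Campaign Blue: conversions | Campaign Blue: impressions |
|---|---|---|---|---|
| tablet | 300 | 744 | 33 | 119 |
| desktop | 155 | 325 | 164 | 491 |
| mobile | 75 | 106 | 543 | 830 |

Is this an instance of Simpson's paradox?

Tablet: Variant 1 300/744 = 40.3%, Campaign Blue 33/119 = 27.7% → Variant 1
Desktop: Variant 1 155/325 = 47.7%, Campaign Blue 164/491 = 33.4% → Variant 1
Mobile: Variant 1 75/106 = 70.8%, Campaign Blue 543/830 = 65.4% → Variant 1
Overall: Variant 1 530/1175 = 45.1%, Campaign Blue 740/1440 = 51.4% → Campaign Blue
Variant 1 wins each device group but Campaign Blue wins overall — the comparison reverses. Variant 1's impressions skew toward tablet, which has a lower base rate.

Yes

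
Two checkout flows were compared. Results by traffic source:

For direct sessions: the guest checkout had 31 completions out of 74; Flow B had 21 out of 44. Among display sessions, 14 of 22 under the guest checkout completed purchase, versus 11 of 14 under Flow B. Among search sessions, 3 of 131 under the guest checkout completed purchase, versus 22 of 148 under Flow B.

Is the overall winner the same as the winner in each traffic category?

Yes

Direct: the guest checkout 31/74 = 41.9%, Flow B 21/44 = 47.7% → Flow B
Display: the guest checkout 14/22 = 63.6%, Flow B 11/14 = 78.6% → Flow B
Search: the guest checkout 3/131 = 2.3%, Flow B 22/148 = 14.9% → Flow B
Overall: the guest checkout 48/227 = 21.1%, Flow B 54/206 = 26.2% → Flow B
Flow B wins overall and in every traffic group — no reversal.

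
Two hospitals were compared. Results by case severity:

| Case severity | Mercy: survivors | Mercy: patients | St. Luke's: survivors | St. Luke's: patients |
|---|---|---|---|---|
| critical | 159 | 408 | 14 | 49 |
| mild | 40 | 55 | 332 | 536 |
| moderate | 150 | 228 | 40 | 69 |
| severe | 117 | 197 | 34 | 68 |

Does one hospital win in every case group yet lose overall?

Critical: Mercy 159/408 = 39.0%, St. Luke's 14/49 = 28.6% → Mercy
Mild: Mercy 40/55 = 72.7%, St. Luke's 332/536 = 61.9% → Mercy
Moderate: Mercy 150/228 = 65.8%, St. Luke's 40/69 = 58.0% → Mercy
Severe: Mercy 117/197 = 59.4%, St. Luke's 34/68 = 50.0% → Mercy
Overall: Mercy 466/888 = 52.5%, St. Luke's 420/722 = 58.2% → St. Luke's
Mercy wins each case group but St. Luke's wins overall — the comparison reverses. Mercy's patients skew toward critical, which has a lower base rate.

Yes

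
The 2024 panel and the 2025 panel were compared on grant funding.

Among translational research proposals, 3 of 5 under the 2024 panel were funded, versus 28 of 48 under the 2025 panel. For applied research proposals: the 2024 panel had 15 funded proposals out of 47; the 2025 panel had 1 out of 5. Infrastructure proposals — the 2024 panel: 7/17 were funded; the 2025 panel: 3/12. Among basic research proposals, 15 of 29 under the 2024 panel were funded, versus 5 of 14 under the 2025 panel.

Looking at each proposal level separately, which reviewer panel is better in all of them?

the 2024 panel

Translational research: the 2024 panel 3/5 = 60.0%, the 2025 panel 28/48 = 58.3% → the 2024 panel
Applied research: the 2024 panel 15/47 = 31.9%, the 2025 panel 1/5 = 20.0% → the 2024 panel
Infrastructure: the 2024 panel 7/17 = 41.2%, the 2025 panel 3/12 = 25.0% → the 2024 panel
Basic research: the 2024 panel 15/29 = 51.7%, the 2025 panel 5/14 = 35.7% → the 2024 panel
The 2024 panel has the higher rate in all 4 groups.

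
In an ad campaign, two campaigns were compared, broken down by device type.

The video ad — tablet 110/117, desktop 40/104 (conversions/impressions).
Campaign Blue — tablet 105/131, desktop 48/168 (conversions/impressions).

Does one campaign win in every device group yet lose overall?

Tablet: the video ad 110/117 = 94.0%, Campaign Blue 105/131 = 80.2% → the video ad
Desktop: the video ad 40/104 = 38.5%, Campaign Blue 48/168 = 28.6% → the video ad
Overall: the video ad 150/221 = 67.9%, Campaign Blue 153/299 = 51.2% → the video ad
The video ad wins overall and in every device group — no reversal.

No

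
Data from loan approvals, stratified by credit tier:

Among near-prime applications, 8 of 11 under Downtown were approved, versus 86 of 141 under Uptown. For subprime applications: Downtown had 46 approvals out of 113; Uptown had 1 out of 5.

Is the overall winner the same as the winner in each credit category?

Near-prime: Downtown 8/11 = 72.7%, Uptown 86/141 = 61.0% → Downtown
Subprime: Downtown 46/113 = 40.7%, Uptown 1/5 = 20.0% → Downtown
Overall: Downtown 54/124 = 43.5%, Uptown 87/146 = 59.6% → Uptown
Downtown wins each credit group but Uptown wins overall — the comparison reverses. Downtown's applications skew toward subprime, which has a lower base rate.

No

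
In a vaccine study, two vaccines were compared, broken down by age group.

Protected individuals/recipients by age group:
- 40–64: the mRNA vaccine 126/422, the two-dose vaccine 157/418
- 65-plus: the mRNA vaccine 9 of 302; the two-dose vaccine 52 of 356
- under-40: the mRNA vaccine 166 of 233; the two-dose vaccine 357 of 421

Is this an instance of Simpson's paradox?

No

40–64: the mRNA vaccine 126/422 = 29.9%, the two-dose vaccine 157/418 = 37.6% → the two-dose vaccine
65-plus: the mRNA vaccine 9/302 = 3.0%, the two-dose vaccine 52/356 = 14.6% → the two-dose vaccine
Under-40: the mRNA vaccine 166/233 = 71.2%, the two-dose vaccine 357/421 = 84.8% → the two-dose vaccine
Overall: the mRNA vaccine 301/957 = 31.5%, the two-dose vaccine 566/1195 = 47.4% → the two-dose vaccine
The two-dose vaccine wins overall and in every age group — no reversal.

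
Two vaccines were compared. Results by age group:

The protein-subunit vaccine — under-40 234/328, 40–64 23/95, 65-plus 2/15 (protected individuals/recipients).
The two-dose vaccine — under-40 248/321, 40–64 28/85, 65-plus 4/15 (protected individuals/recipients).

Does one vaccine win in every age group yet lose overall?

Under-40: the protein-subunit vaccine 234/328 = 71.3%, the two-dose vaccine 248/321 = 77.3% → the two-dose vaccine
40–64: the protein-subunit vaccine 23/95 = 24.2%, the two-dose vaccine 28/85 = 32.9% → the two-dose vaccine
65-plus: the protein-subunit vaccine 2/15 = 13.3%, the two-dose vaccine 4/15 = 26.7% → the two-dose vaccine
Overall: the protein-subunit vaccine 259/438 = 59.1%, the two-dose vaccine 280/421 = 66.5% → the two-dose vaccine
The two-dose vaccine wins overall and in every age group — no reversal.

No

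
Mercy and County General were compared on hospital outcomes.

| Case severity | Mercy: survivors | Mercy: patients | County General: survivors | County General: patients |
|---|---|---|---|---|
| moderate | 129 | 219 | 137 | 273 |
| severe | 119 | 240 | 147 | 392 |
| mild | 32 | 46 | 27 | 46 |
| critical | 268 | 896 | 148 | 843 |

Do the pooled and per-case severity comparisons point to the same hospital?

Yes

Moderate: Mercy 129/219 = 58.9%, County General 137/273 = 50.2% → Mercy
Severe: Mercy 119/240 = 49.6%, County General 147/392 = 37.5% → Mercy
Mild: Mercy 32/46 = 69.6%, County General 27/46 = 58.7% → Mercy
Critical: Mercy 268/896 = 29.9%, County General 148/843 = 17.6% → Mercy
Overall: Mercy 548/1401 = 39.1%, County General 459/1554 = 29.5% → Mercy
Mercy wins overall and in every case group — no reversal.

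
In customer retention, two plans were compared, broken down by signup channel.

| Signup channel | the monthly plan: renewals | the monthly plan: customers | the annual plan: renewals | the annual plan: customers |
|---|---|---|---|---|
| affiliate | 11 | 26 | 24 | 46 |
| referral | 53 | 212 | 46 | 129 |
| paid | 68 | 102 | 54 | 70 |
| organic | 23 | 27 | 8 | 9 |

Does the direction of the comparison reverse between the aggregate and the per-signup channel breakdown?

Affiliate: the monthly plan 11/26 = 42.3%, the annual plan 24/46 = 52.2% → the annual plan
Referral: the monthly plan 53/212 = 25.0%, the annual plan 46/129 = 35.7% → the annual plan
Paid: the monthly plan 68/102 = 66.7%, the annual plan 54/70 = 77.1% → the annual plan
Organic: the monthly plan 23/27 = 85.2%, the annual plan 8/9 = 88.9% → the annual plan
Overall: the monthly plan 155/367 = 42.2%, the annual plan 132/254 = 52.0% → the annual plan
The annual plan wins overall and in every signup group — no reversal.

No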